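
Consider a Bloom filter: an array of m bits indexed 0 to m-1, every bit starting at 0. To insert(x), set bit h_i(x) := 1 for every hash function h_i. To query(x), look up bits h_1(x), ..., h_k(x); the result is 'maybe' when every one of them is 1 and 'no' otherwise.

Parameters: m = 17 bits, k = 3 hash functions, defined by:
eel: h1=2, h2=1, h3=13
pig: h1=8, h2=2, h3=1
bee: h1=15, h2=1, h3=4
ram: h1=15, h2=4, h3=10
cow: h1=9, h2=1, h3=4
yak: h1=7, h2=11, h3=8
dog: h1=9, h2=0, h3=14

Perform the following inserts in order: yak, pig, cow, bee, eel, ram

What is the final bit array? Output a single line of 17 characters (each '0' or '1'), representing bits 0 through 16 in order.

Start: bits=00000000000000000
After insert 'yak': sets bits 7 8 11 -> bits=00000001100100000
After insert 'pig': sets bits 1 2 8 -> bits=01100001100100000
After insert 'cow': sets bits 1 4 9 -> bits=01101001110100000
After insert 'bee': sets bits 1 4 15 -> bits=01101001110100010
After insert 'eel': sets bits 1 2 13 -> bits=01101001110101010
After insert 'ram': sets bits 4 10 15 -> bits=01101001111101010

Answer: 01101001111101010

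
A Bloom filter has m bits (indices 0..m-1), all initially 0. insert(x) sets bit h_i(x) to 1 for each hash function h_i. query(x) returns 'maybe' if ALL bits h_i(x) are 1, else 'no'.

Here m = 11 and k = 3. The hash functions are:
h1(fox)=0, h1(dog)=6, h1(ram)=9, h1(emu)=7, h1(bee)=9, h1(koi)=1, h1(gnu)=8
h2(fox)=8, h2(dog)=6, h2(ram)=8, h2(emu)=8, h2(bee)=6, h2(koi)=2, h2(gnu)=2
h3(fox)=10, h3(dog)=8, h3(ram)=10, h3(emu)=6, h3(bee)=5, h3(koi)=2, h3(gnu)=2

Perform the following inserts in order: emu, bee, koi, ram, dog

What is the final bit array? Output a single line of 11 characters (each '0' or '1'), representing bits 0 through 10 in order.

Start: bits=00000000000
After insert 'emu': sets bits 6 7 8 -> bits=00000011100
After insert 'bee': sets bits 5 6 9 -> bits=00000111110
After insert 'koi': sets bits 1 2 -> bits=01100111110
After insert 'ram': sets bits 8 9 10 -> bits=01100111111
After insert 'dog': sets bits 6 8 -> bits=01100111111

Answer: 01100111111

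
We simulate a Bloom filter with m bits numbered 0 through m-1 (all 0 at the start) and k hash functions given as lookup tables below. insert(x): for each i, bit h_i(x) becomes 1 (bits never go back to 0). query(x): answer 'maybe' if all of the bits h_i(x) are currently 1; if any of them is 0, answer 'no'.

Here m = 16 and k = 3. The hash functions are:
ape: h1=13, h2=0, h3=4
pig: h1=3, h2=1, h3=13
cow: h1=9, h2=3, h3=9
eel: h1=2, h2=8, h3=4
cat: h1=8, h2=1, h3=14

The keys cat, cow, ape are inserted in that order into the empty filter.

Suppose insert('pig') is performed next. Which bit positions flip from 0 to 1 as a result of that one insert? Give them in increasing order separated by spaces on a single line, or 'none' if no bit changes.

Answer: none

Derivation:
Start: bits=0000000000000000
After insert 'cat': sets bits 1 8 14 -> bits=0100000010000010
After insert 'cow': sets bits 3 9 -> bits=0101000011000010
After insert 'ape': sets bits 0 4 13 -> bits=1101100011000110
insert 'pig' would touch bits 1 3 13; currently bit1=1, bit3=1, bit13=1
Bits that are 0 among those (would change 0->1): none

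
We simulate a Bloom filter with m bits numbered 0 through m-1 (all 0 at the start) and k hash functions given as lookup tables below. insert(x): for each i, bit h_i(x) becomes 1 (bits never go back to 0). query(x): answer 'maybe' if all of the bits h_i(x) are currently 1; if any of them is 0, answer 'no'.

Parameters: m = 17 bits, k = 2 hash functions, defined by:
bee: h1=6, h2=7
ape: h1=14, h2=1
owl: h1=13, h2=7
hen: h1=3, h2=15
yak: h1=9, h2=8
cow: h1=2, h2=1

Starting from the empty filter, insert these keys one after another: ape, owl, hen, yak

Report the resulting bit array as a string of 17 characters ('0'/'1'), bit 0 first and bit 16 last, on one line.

Start: bits=00000000000000000
After insert 'ape': sets bits 1 14 -> bits=01000000000000100
After insert 'owl': sets bits 7 13 -> bits=01000001000001100
After insert 'hen': sets bits 3 15 -> bits=01010001000001110
After insert 'yak': sets bits 8 9 -> bits=01010001110001110

Answer: 01010001110001110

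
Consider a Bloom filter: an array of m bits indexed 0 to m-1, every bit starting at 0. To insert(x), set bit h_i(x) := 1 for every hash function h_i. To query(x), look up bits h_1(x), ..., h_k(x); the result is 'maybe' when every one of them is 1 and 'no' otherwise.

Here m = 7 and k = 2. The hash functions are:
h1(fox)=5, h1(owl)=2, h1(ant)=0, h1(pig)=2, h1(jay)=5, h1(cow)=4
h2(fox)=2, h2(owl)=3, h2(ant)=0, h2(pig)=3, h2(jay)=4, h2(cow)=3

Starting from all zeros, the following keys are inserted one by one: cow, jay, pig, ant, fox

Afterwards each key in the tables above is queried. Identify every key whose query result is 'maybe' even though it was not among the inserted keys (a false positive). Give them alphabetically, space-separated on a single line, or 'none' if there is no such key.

Answer: owl

Derivation:
Start: bits=0000000
After insert 'cow': sets bits 3 4 -> bits=0001100
After insert 'jay': sets bits 4 5 -> bits=0001110
After insert 'pig': sets bits 2 3 -> bits=0011110
After insert 'ant': sets bits 0 -> bits=1011110
After insert 'fox': sets bits 2 5 -> bits=1011110
Not inserted: owl — query each against bits=1011110:
query owl: checks bit2=1, bit3=1 (all 1) -> maybe => FALSE POSITIVE
False positives (alphabetical): owl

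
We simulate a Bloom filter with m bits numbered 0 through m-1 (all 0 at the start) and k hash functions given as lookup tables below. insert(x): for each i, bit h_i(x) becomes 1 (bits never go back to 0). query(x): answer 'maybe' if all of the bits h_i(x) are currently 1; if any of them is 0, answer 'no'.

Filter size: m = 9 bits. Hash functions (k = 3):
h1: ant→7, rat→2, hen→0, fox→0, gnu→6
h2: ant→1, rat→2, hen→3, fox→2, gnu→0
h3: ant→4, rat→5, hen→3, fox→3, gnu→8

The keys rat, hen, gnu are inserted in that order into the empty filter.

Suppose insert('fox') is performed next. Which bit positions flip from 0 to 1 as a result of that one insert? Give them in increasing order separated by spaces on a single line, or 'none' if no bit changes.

Answer: none

Derivation:
Start: bits=000000000
After insert 'rat': sets bits 2 5 -> bits=001001000
After insert 'hen': sets bits 0 3 -> bits=101101000
After insert 'gnu': sets bits 0 6 8 -> bits=101101101
insert 'fox' would touch bits 0 2 3; currently bit0=1, bit2=1, bit3=1
Bits that are 0 among those (would change 0->1): none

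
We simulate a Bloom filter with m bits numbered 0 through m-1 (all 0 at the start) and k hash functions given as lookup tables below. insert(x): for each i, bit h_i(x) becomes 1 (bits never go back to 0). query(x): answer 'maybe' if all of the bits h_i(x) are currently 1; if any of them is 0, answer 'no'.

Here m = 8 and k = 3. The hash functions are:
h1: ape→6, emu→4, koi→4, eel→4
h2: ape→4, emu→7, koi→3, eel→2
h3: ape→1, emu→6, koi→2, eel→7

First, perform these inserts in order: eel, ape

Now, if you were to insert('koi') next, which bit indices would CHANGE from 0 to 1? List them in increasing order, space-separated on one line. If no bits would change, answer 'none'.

Start: bits=00000000
After insert 'eel': sets bits 2 4 7 -> bits=00101001
After insert 'ape': sets bits 1 4 6 -> bits=01101011
insert 'koi' would touch bits 2 3 4; currently bit2=1, bit3=0, bit4=1
Bits that are 0 among those (would change 0->1): 3

Answer: 3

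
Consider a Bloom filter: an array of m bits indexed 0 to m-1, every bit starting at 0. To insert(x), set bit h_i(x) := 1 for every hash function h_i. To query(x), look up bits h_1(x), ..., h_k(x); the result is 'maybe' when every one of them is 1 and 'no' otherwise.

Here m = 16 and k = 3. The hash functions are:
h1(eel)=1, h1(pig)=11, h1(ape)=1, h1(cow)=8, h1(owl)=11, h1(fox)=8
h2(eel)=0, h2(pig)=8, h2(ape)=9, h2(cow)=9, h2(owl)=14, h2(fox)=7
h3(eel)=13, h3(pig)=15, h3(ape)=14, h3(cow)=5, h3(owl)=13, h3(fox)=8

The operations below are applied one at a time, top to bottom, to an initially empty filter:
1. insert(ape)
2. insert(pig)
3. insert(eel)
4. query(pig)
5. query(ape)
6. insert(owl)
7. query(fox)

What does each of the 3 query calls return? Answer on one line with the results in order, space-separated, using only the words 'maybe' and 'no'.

Answer: maybe maybe no

Derivation:
Start: bits=0000000000000000
Op 1: insert ape -> sets bits 1 9 14 -> bits=0100000001000010
Op 2: insert pig -> sets bits 8 11 15 -> bits=0100000011010011
Op 3: insert eel -> sets bits 0 1 13 -> bits=1100000011010111
Op 4: query pig -> checks bit8=1, bit11=1, bit15=1 (all 1) -> maybe
Op 5: query ape -> checks bit1=1, bit9=1, bit14=1 (all 1) -> maybe
Op 6: insert owl -> sets bits 11 13 14 -> bits=1100000011010111
Op 7: query fox -> checks bit7=0, bit8=1 (has a 0) -> no
Query results in order: maybe maybe no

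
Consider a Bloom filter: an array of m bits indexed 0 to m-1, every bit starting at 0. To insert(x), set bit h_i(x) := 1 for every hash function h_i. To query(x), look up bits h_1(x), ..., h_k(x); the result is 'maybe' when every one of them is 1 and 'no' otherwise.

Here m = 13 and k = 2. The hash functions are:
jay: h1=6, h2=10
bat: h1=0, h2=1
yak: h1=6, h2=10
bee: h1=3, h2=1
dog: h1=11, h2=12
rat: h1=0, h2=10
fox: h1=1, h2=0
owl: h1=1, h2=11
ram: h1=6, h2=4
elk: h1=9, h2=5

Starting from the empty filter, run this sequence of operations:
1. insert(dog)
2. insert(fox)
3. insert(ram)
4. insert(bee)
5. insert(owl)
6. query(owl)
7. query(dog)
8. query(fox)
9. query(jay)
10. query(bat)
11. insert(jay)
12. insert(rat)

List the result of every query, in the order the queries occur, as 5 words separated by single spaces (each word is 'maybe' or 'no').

Start: bits=0000000000000
Op 1: insert dog -> sets bits 11 12 -> bits=0000000000011
Op 2: insert fox -> sets bits 0 1 -> bits=1100000000011
Op 3: insert ram -> sets bits 4 6 -> bits=1100101000011
Op 4: insert bee -> sets bits 1 3 -> bits=1101101000011
Op 5: insert owl -> sets bits 1 11 -> bits=1101101000011
Op 6: query owl -> checks bit1=1, bit11=1 (all 1) -> maybe
Op 7: query dog -> checks bit11=1, bit12=1 (all 1) -> maybe
Op 8: query fox -> checks bit0=1, bit1=1 (all 1) -> maybe
Op 9: query jay -> checks bit6=1, bit10=0 (has a 0) -> no
Op 10: query bat -> checks bit0=1, bit1=1 (all 1) -> maybe
Op 11: insert jay -> sets bits 6 10 -> bits=1101101000111
Op 12: insert rat -> sets bits 0 10 -> bits=1101101000111
Query results in order: maybe maybe maybe no maybe

Answer: maybe maybe maybe no maybe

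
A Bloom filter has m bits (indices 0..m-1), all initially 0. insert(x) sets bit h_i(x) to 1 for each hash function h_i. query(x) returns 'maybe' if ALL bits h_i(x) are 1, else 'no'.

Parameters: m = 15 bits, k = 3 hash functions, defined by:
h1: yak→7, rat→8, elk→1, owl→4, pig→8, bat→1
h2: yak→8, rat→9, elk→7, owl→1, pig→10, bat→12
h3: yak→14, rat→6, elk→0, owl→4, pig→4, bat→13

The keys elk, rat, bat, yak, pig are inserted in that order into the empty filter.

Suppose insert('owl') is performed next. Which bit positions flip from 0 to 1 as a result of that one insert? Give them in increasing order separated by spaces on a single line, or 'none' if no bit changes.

Answer: none

Derivation:
Start: bits=000000000000000
After insert 'elk': sets bits 0 1 7 -> bits=110000010000000
After insert 'rat': sets bits 6 8 9 -> bits=110000111100000
After insert 'bat': sets bits 1 12 13 -> bits=110000111100110
After insert 'yak': sets bits 7 8 14 -> bits=110000111100111
After insert 'pig': sets bits 4 8 10 -> bits=110010111110111
insert 'owl' would touch bits 1 4; currently bit1=1, bit4=1
Bits that are 0 among those (would change 0->1): none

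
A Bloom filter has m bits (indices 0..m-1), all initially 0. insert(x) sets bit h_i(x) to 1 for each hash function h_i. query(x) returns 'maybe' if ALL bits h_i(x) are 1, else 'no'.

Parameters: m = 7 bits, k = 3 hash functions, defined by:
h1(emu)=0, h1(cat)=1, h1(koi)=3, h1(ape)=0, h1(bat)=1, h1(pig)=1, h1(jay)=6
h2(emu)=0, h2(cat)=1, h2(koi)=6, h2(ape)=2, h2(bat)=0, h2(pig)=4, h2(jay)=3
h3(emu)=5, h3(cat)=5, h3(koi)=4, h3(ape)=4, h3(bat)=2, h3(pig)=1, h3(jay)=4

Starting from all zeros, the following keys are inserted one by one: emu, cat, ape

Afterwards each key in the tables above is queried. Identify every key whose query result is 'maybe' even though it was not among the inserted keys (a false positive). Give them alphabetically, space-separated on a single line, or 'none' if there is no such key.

Start: bits=0000000
After insert 'emu': sets bits 0 5 -> bits=1000010
After insert 'cat': sets bits 1 5 -> bits=1100010
After insert 'ape': sets bits 0 2 4 -> bits=1110110
Not inserted: bat jay koi pig — query each against bits=1110110:
query bat: checks bit0=1, bit1=1, bit2=1 (all 1) -> maybe => FALSE POSITIVE
query jay: checks bit3=0, bit4=1, bit6=0 (has a 0) -> no => not a false positive
query koi: checks bit3=0, bit4=1, bit6=0 (has a 0) -> no => not a false positive
query pig: checks bit1=1, bit4=1 (all 1) -> maybe => FALSE POSITIVE
False positives (alphabetical): bat pig

Answer: bat pig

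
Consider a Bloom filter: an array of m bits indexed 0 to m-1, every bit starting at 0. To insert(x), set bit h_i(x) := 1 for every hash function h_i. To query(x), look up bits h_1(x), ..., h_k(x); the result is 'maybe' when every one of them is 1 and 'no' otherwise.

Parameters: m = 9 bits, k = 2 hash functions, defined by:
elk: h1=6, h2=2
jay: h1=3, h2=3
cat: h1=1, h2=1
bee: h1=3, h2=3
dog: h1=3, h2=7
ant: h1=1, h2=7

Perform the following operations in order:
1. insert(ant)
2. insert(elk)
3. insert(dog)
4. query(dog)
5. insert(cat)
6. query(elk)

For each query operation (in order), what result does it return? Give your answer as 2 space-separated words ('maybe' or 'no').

Start: bits=000000000
Op 1: insert ant -> sets bits 1 7 -> bits=010000010
Op 2: insert elk -> sets bits 2 6 -> bits=011000110
Op 3: insert dog -> sets bits 3 7 -> bits=011100110
Op 4: query dog -> checks bit3=1, bit7=1 (all 1) -> maybe
Op 5: insert cat -> sets bits 1 -> bits=011100110
Op 6: query elk -> checks bit2=1, bit6=1 (all 1) -> maybe
Query results in order: maybe maybe

Answer: maybe maybe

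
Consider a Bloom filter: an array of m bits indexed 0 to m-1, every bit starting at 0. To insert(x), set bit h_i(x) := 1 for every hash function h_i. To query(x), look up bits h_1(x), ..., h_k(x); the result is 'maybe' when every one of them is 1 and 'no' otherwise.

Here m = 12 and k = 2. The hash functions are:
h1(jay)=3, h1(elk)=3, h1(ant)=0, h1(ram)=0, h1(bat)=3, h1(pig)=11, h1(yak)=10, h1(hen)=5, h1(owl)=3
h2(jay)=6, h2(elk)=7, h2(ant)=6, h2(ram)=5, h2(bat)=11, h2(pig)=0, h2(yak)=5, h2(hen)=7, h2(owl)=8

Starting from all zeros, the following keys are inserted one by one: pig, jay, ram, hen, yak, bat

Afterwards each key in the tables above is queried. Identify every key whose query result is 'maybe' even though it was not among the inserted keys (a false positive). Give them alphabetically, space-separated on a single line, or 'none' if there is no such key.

Answer: ant elk

Derivation:
Start: bits=000000000000
After insert 'pig': sets bits 0 11 -> bits=100000000001
After insert 'jay': sets bits 3 6 -> bits=100100100001
After insert 'ram': sets bits 0 5 -> bits=100101100001
After insert 'hen': sets bits 5 7 -> bits=100101110001
After insert 'yak': sets bits 5 10 -> bits=100101110011
After insert 'bat': sets bits 3 11 -> bits=100101110011
Not inserted: ant elk owl — query each against bits=100101110011:
query ant: checks bit0=1, bit6=1 (all 1) -> maybe => FALSE POSITIVE
query elk: checks bit3=1, bit7=1 (all 1) -> maybe => FALSE POSITIVE
query owl: checks bit3=1, bit8=0 (has a 0) -> no => not a false positive
False positives (alphabetical): ant elk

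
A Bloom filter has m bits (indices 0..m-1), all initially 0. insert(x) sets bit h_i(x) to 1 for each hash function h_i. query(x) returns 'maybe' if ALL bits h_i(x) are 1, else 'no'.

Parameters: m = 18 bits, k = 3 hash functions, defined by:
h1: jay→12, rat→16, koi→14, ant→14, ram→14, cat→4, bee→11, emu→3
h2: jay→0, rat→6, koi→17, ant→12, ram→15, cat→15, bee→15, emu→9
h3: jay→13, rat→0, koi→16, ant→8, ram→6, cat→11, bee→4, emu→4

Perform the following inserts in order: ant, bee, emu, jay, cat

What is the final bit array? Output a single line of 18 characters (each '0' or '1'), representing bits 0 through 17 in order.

Start: bits=000000000000000000
After insert 'ant': sets bits 8 12 14 -> bits=000000001000101000
After insert 'bee': sets bits 4 11 15 -> bits=000010001001101100
After insert 'emu': sets bits 3 4 9 -> bits=000110001101101100
After insert 'jay': sets bits 0 12 13 -> bits=100110001101111100
After insert 'cat': sets bits 4 11 15 -> bits=100110001101111100

Answer: 100110001101111100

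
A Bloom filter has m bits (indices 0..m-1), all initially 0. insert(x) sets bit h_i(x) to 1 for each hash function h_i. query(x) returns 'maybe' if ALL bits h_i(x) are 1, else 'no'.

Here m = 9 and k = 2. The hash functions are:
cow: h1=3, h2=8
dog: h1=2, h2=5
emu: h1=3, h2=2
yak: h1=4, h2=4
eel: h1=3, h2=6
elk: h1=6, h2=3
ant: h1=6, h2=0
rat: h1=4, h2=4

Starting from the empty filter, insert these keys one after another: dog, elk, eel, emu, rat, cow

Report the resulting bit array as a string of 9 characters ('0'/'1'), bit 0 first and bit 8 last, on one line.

Answer: 001111101

Derivation:
Start: bits=000000000
After insert 'dog': sets bits 2 5 -> bits=001001000
After insert 'elk': sets bits 3 6 -> bits=001101100
After insert 'eel': sets bits 3 6 -> bits=001101100
After insert 'emu': sets bits 2 3 -> bits=001101100
After insert 'rat': sets bits 4 -> bits=001111100
After insert 'cow': sets bits 3 8 -> bits=001111101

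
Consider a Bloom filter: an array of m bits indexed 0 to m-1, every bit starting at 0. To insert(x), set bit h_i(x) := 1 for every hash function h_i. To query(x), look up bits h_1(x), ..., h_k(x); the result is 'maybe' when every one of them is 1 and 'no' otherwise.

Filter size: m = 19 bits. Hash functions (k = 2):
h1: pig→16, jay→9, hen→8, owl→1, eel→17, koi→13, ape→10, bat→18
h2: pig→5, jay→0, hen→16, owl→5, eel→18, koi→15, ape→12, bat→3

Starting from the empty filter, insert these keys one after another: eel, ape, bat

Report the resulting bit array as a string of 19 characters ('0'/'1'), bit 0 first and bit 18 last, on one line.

Answer: 0001000000101000011

Derivation:
Start: bits=0000000000000000000
After insert 'eel': sets bits 17 18 -> bits=0000000000000000011
After insert 'ape': sets bits 10 12 -> bits=0000000000101000011
After insert 'bat': sets bits 3 18 -> bits=0001000000101000011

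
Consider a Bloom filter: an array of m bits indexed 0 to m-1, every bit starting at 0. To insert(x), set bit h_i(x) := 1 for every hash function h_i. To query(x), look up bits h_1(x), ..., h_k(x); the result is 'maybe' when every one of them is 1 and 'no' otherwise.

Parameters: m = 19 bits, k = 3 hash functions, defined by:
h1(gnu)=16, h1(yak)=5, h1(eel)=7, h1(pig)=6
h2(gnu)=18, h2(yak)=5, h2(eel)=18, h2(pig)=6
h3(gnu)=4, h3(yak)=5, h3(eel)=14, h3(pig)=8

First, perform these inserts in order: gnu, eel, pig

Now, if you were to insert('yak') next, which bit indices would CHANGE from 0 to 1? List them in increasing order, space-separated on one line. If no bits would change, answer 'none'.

Start: bits=0000000000000000000
After insert 'gnu': sets bits 4 16 18 -> bits=0000100000000000101
After insert 'eel': sets bits 7 14 18 -> bits=0000100100000010101
After insert 'pig': sets bits 6 8 -> bits=0000101110000010101
insert 'yak' would touch bits 5; currently bit5=0
Bits that are 0 among those (would change 0->1): 5

Answer: 5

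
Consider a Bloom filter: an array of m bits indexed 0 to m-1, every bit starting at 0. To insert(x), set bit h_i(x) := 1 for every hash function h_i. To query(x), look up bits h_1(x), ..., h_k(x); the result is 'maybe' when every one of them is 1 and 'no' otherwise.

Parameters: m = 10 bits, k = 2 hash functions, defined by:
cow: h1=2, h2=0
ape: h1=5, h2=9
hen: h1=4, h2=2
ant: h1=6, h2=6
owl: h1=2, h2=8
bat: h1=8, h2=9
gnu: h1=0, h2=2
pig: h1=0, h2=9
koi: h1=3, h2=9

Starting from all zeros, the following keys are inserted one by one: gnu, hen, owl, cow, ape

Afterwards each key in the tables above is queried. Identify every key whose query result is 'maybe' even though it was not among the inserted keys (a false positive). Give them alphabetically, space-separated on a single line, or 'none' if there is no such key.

Answer: bat pig

Derivation:
Start: bits=0000000000
After insert 'gnu': sets bits 0 2 -> bits=1010000000
After insert 'hen': sets bits 2 4 -> bits=1010100000
After insert 'owl': sets bits 2 8 -> bits=1010100010
After insert 'cow': sets bits 0 2 -> bits=1010100010
After insert 'ape': sets bits 5 9 -> bits=1010110011
Not inserted: ant bat koi pig — query each against bits=1010110011:
query ant: checks bit6=0 (has a 0) -> no => not a false positive
query bat: checks bit8=1, bit9=1 (all 1) -> maybe => FALSE POSITIVE
query koi: checks bit3=0, bit9=1 (has a 0) -> no => not a false positive
query pig: checks bit0=1, bit9=1 (all 1) -> maybe => FALSE POSITIVE
False positives (alphabetical): bat pig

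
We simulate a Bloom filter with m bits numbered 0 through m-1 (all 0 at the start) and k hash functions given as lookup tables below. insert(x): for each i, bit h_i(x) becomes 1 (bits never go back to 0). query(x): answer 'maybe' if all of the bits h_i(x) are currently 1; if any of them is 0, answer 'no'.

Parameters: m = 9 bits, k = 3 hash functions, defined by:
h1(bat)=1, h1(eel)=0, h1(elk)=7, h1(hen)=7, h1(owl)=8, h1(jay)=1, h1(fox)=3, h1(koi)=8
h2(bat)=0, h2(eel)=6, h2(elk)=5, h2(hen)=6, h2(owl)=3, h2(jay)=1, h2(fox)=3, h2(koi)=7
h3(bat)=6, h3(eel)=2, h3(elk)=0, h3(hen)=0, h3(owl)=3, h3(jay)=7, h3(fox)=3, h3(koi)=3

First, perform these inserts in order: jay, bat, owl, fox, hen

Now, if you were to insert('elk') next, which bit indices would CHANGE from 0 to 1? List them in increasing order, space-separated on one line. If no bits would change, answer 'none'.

Answer: 5

Derivation:
Start: bits=000000000
After insert 'jay': sets bits 1 7 -> bits=010000010
After insert 'bat': sets bits 0 1 6 -> bits=110000110
After insert 'owl': sets bits 3 8 -> bits=110100111
After insert 'fox': sets bits 3 -> bits=110100111
After insert 'hen': sets bits 0 6 7 -> bits=110100111
insert 'elk' would touch bits 0 5 7; currently bit0=1, bit5=0, bit7=1
Bits that are 0 among those (would change 0->1): 5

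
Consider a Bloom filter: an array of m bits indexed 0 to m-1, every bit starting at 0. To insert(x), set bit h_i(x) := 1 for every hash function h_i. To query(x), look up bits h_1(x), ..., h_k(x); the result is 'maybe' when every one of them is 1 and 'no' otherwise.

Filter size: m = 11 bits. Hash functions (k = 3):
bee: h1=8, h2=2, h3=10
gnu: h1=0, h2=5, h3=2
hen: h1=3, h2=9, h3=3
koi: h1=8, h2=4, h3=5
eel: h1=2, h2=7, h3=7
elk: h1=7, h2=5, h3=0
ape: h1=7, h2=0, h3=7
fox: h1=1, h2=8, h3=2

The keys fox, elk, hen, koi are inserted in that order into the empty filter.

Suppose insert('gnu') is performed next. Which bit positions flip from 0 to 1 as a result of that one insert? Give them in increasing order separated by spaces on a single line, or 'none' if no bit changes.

Answer: none

Derivation:
Start: bits=00000000000
After insert 'fox': sets bits 1 2 8 -> bits=01100000100
After insert 'elk': sets bits 0 5 7 -> bits=11100101100
After insert 'hen': sets bits 3 9 -> bits=11110101110
After insert 'koi': sets bits 4 5 8 -> bits=11111101110
insert 'gnu' would touch bits 0 2 5; currently bit0=1, bit2=1, bit5=1
Bits that are 0 among those (would change 0->1): none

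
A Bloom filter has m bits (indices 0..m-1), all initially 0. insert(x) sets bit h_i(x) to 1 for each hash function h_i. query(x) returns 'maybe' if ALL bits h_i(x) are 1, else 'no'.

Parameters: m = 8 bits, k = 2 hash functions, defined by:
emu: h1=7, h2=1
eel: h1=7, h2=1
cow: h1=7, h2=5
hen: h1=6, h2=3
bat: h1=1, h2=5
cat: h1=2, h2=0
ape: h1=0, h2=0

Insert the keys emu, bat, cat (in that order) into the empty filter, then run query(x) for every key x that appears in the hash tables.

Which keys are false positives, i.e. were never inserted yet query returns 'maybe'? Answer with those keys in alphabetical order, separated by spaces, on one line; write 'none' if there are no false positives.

Start: bits=00000000
After insert 'emu': sets bits 1 7 -> bits=01000001
After insert 'bat': sets bits 1 5 -> bits=01000101
After insert 'cat': sets bits 0 2 -> bits=11100101
Not inserted: ape cow eel hen — query each against bits=11100101:
query ape: checks bit0=1 (all 1) -> maybe => FALSE POSITIVE
query cow: checks bit5=1, bit7=1 (all 1) -> maybe => FALSE POSITIVE
query eel: checks bit1=1, bit7=1 (all 1) -> maybe => FALSE POSITIVE
query hen: checks bit3=0, bit6=0 (has a 0) -> no => not a false positive
False positives (alphabetical): ape cow eel

Answer: ape cow eel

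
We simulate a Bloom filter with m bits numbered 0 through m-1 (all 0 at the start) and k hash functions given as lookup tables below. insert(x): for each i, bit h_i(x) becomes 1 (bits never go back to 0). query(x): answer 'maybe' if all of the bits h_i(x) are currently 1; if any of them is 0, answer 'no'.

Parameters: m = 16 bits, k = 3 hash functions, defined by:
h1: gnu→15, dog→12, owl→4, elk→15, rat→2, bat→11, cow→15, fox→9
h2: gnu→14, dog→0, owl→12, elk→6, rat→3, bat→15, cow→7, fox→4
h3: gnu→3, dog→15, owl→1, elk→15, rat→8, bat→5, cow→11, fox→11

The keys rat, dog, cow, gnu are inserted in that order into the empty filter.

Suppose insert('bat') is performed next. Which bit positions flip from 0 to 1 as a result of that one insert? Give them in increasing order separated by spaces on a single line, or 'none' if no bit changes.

Answer: 5

Derivation:
Start: bits=0000000000000000
After insert 'rat': sets bits 2 3 8 -> bits=0011000010000000
After insert 'dog': sets bits 0 12 15 -> bits=1011000010001001
After insert 'cow': sets bits 7 11 15 -> bits=1011000110011001
After insert 'gnu': sets bits 3 14 15 -> bits=1011000110011011
insert 'bat' would touch bits 5 11 15; currently bit5=0, bit11=1, bit15=1
Bits that are 0 among those (would change 0->1): 5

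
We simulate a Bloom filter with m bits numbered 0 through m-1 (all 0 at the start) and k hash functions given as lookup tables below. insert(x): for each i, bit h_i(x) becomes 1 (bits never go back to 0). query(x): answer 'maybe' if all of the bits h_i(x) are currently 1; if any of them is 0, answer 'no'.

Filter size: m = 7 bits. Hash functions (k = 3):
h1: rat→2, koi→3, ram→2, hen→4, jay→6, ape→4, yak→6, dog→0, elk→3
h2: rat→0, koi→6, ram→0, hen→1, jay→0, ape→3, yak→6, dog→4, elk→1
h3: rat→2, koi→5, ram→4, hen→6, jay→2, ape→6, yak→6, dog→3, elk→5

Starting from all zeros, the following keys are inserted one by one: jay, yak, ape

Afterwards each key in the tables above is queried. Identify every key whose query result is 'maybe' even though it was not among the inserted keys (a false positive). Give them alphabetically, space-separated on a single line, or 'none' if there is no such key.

Answer: dog ram rat

Derivation:
Start: bits=0000000
After insert 'jay': sets bits 0 2 6 -> bits=1010001
After insert 'yak': sets bits 6 -> bits=1010001
After insert 'ape': sets bits 3 4 6 -> bits=1011101
Not inserted: dog elk hen koi ram rat — query each against bits=1011101:
query dog: checks bit0=1, bit3=1, bit4=1 (all 1) -> maybe => FALSE POSITIVE
query elk: checks bit1=0, bit3=1, bit5=0 (has a 0) -> no => not a false positive
query hen: checks bit1=0, bit4=1, bit6=1 (has a 0) -> no => not a false positive
query koi: checks bit3=1, bit5=0, bit6=1 (has a 0) -> no => not a false positive
query ram: checks bit0=1, bit2=1, bit4=1 (all 1) -> maybe => FALSE POSITIVE
query rat: checks bit0=1, bit2=1 (all 1) -> maybe => FALSE POSITIVE
False positives (alphabetical): dog ram rat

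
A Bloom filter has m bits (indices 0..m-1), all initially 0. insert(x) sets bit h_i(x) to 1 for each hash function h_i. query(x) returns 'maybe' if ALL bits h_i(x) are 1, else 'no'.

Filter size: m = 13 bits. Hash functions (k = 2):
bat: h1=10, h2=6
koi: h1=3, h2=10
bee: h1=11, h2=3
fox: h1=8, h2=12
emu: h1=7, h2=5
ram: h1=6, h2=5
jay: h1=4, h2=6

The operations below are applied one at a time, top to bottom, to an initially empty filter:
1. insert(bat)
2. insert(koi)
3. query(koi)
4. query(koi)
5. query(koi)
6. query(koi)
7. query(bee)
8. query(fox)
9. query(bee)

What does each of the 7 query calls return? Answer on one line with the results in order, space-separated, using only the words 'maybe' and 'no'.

Answer: maybe maybe maybe maybe no no no

Derivation:
Start: bits=0000000000000
Op 1: insert bat -> sets bits 6 10 -> bits=0000001000100
Op 2: insert koi -> sets bits 3 10 -> bits=0001001000100
Op 3: query koi -> checks bit3=1, bit10=1 (all 1) -> maybe
Op 4: query koi -> checks bit3=1, bit10=1 (all 1) -> maybe
Op 5: query koi -> checks bit3=1, bit10=1 (all 1) -> maybe
Op 6: query koi -> checks bit3=1, bit10=1 (all 1) -> maybe
Op 7: query bee -> checks bit3=1, bit11=0 (has a 0) -> no
Op 8: query fox -> checks bit8=0, bit12=0 (has a 0) -> no
Op 9: query bee -> checks bit3=1, bit11=0 (has a 0) -> no
Query results in order: maybe maybe maybe maybe no no no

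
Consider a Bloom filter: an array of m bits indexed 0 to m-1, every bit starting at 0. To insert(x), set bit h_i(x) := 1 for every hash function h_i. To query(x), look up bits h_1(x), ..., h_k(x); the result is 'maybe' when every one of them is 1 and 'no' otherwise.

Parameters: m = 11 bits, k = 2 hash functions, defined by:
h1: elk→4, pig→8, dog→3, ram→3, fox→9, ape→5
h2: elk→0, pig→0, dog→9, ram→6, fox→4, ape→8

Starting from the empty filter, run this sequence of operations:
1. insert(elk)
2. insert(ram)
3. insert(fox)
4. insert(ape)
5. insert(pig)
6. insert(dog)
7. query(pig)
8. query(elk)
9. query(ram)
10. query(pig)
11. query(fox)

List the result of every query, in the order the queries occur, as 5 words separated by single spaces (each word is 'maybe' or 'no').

Start: bits=00000000000
Op 1: insert elk -> sets bits 0 4 -> bits=10001000000
Op 2: insert ram -> sets bits 3 6 -> bits=10011010000
Op 3: insert fox -> sets bits 4 9 -> bits=10011010010
Op 4: insert ape -> sets bits 5 8 -> bits=10011110110
Op 5: insert pig -> sets bits 0 8 -> bits=10011110110
Op 6: insert dog -> sets bits 3 9 -> bits=10011110110
Op 7: query pig -> checks bit0=1, bit8=1 (all 1) -> maybe
Op 8: query elk -> checks bit0=1, bit4=1 (all 1) -> maybe
Op 9: query ram -> checks bit3=1, bit6=1 (all 1) -> maybe
Op 10: query pig -> checks bit0=1, bit8=1 (all 1) -> maybe
Op 11: query fox -> checks bit4=1, bit9=1 (all 1) -> maybe
Query results in order: maybe maybe maybe maybe maybe

Answer: maybe maybe maybe maybe maybe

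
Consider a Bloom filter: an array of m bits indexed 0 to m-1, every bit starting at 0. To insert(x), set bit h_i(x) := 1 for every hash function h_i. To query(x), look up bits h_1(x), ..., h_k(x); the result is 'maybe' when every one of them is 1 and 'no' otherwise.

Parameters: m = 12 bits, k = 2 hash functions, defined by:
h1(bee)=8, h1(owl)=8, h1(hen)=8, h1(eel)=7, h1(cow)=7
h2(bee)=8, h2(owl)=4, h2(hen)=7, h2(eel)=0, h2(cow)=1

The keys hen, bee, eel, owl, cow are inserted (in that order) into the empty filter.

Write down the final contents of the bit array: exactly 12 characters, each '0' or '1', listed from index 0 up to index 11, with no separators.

Answer: 110010011000

Derivation:
Start: bits=000000000000
After insert 'hen': sets bits 7 8 -> bits=000000011000
After insert 'bee': sets bits 8 -> bits=000000011000
After insert 'eel': sets bits 0 7 -> bits=100000011000
After insert 'owl': sets bits 4 8 -> bits=100010011000
After insert 'cow': sets bits 1 7 -> bits=110010011000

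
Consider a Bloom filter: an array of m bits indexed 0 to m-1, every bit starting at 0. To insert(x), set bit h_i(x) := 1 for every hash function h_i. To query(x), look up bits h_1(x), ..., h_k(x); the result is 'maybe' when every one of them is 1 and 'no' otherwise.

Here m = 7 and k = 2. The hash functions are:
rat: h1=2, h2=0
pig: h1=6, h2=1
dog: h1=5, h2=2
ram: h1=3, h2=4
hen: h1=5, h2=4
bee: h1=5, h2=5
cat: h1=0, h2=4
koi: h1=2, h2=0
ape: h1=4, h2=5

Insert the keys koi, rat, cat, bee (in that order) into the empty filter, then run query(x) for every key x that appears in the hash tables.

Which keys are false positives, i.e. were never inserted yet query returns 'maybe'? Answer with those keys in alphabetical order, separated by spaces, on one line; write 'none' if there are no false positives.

Answer: ape dog hen

Derivation:
Start: bits=0000000
After insert 'koi': sets bits 0 2 -> bits=1010000
After insert 'rat': sets bits 0 2 -> bits=1010000
After insert 'cat': sets bits 0 4 -> bits=1010100
After insert 'bee': sets bits 5 -> bits=1010110
Not inserted: ape dog hen pig ram — query each against bits=1010110:
query ape: checks bit4=1, bit5=1 (all 1) -> maybe => FALSE POSITIVE
query dog: checks bit2=1, bit5=1 (all 1) -> maybe => FALSE POSITIVE
query hen: checks bit4=1, bit5=1 (all 1) -> maybe => FALSE POSITIVE
query pig: checks bit1=0, bit6=0 (has a 0) -> no => not a false positive
query ram: checks bit3=0, bit4=1 (has a 0) -> no => not a false positive
False positives (alphabetical): ape dog hen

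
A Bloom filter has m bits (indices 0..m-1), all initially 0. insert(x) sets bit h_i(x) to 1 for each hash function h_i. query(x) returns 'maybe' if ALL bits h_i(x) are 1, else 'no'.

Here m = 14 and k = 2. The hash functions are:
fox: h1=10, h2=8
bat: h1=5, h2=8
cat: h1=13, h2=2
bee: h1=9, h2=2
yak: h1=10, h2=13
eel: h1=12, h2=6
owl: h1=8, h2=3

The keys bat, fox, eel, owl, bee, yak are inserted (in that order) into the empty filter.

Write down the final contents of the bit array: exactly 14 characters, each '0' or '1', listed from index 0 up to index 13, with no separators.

Start: bits=00000000000000
After insert 'bat': sets bits 5 8 -> bits=00000100100000
After insert 'fox': sets bits 8 10 -> bits=00000100101000
After insert 'eel': sets bits 6 12 -> bits=00000110101010
After insert 'owl': sets bits 3 8 -> bits=00010110101010
After insert 'bee': sets bits 2 9 -> bits=00110110111010
After insert 'yak': sets bits 10 13 -> bits=00110110111011

Answer: 00110110111011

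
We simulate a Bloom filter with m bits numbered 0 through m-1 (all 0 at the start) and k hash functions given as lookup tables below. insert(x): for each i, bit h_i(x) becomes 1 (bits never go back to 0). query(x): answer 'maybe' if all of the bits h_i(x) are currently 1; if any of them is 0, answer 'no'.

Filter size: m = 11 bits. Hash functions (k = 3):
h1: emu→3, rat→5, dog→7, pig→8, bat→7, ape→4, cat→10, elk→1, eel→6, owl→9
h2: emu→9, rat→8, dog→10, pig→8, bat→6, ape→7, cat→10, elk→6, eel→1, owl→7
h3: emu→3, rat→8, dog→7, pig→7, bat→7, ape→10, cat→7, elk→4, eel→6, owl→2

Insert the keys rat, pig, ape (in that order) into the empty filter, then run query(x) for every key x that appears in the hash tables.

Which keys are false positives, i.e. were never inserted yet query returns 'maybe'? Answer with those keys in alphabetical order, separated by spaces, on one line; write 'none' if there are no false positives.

Answer: cat dog

Derivation:
Start: bits=00000000000
After insert 'rat': sets bits 5 8 -> bits=00000100100
After insert 'pig': sets bits 7 8 -> bits=00000101100
After insert 'ape': sets bits 4 7 10 -> bits=00001101101
Not inserted: bat cat dog eel elk emu owl — query each against bits=00001101101:
query bat: checks bit6=0, bit7=1 (has a 0) -> no => not a false positive
query cat: checks bit7=1, bit10=1 (all 1) -> maybe => FALSE POSITIVE
query dog: checks bit7=1, bit10=1 (all 1) -> maybe => FALSE POSITIVE
query eel: checks bit1=0, bit6=0 (has a 0) -> no => not a false positive
query elk: checks bit1=0, bit4=1, bit6=0 (has a 0) -> no => not a false positive
query emu: checks bit3=0, bit9=0 (has a 0) -> no => not a false positive
query owl: checks bit2=0, bit7=1, bit9=0 (has a 0) -> no => not a false positive
False positives (alphabetical): cat dog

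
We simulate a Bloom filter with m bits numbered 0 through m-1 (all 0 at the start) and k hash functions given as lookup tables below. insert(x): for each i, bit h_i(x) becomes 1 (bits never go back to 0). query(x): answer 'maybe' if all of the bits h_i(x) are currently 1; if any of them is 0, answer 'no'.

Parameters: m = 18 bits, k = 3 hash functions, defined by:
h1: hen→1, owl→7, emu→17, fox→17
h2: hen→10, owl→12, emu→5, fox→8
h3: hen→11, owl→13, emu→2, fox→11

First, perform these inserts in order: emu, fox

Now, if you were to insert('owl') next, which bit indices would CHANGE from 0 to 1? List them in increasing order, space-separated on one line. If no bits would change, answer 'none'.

Start: bits=000000000000000000
After insert 'emu': sets bits 2 5 17 -> bits=001001000000000001
After insert 'fox': sets bits 8 11 17 -> bits=001001001001000001
insert 'owl' would touch bits 7 12 13; currently bit7=0, bit12=0, bit13=0
Bits that are 0 among those (would change 0->1): 7 12 13

Answer: 7 12 13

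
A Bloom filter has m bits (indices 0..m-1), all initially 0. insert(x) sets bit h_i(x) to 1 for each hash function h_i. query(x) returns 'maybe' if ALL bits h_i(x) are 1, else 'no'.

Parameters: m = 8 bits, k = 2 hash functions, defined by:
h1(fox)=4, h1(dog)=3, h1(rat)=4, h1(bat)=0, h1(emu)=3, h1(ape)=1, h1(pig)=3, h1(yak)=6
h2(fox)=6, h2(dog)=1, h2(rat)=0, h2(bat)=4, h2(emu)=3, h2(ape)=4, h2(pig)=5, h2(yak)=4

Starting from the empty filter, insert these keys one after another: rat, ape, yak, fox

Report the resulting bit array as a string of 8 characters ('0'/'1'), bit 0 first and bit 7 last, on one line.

Start: bits=00000000
After insert 'rat': sets bits 0 4 -> bits=10001000
After insert 'ape': sets bits 1 4 -> bits=11001000
After insert 'yak': sets bits 4 6 -> bits=11001010
After insert 'fox': sets bits 4 6 -> bits=11001010

Answer: 11001010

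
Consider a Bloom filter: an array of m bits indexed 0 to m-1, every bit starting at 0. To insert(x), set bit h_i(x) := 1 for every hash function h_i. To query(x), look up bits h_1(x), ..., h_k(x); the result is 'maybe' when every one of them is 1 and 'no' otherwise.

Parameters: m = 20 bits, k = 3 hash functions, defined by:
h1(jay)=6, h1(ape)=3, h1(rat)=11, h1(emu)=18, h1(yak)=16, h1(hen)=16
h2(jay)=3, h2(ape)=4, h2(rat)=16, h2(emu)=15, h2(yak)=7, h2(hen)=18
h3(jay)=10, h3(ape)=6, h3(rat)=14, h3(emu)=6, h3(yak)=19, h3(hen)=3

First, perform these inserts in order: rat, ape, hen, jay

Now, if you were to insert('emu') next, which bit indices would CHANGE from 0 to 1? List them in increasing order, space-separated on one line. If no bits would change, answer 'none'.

Start: bits=00000000000000000000
After insert 'rat': sets bits 11 14 16 -> bits=00000000000100101000
After insert 'ape': sets bits 3 4 6 -> bits=00011010000100101000
After insert 'hen': sets bits 3 16 18 -> bits=00011010000100101010
After insert 'jay': sets bits 3 6 10 -> bits=00011010001100101010
insert 'emu' would touch bits 6 15 18; currently bit6=1, bit15=0, bit18=1
Bits that are 0 among those (would change 0->1): 15

Answer: 15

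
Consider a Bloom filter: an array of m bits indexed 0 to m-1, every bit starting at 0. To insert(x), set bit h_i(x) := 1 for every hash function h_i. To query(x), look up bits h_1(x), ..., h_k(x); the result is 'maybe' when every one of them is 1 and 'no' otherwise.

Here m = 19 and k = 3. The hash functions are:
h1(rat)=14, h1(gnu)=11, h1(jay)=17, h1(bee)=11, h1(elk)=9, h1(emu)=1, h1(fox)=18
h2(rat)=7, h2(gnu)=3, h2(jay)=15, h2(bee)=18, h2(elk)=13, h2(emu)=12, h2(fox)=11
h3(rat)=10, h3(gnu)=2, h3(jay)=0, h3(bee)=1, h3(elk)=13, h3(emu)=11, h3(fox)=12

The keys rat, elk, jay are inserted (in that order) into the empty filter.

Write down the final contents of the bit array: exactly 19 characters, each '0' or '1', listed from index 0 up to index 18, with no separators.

Answer: 1000000101100111010

Derivation:
Start: bits=0000000000000000000
After insert 'rat': sets bits 7 10 14 -> bits=0000000100100010000
After insert 'elk': sets bits 9 13 -> bits=0000000101100110000
After insert 'jay': sets bits 0 15 17 -> bits=1000000101100111010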